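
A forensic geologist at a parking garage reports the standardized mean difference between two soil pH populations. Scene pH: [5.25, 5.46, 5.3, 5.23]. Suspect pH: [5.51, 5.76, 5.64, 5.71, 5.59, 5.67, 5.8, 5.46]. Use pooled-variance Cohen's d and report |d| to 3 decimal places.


Pooled-variance Cohen's d for soil pH comparison:
Scene mean = 21.24 / 4 = 5.31
Suspect mean = 45.14 / 8 = 5.6425
Scene sample variance s_s^2 = 0.010867
Suspect sample variance s_c^2 = 0.013936
Pooled variance = ((n_s-1)*s_s^2 + (n_c-1)*s_c^2) / (n_s + n_c - 2) = 0.013015
Pooled SD = sqrt(0.013015) = 0.114083
Mean difference = -0.3325
|d| = |-0.3325| / 0.114083 = 2.915

2.915


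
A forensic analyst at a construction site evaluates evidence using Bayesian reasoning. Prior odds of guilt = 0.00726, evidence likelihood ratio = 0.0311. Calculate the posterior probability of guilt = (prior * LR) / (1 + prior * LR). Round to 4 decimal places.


Bayesian evidence evaluation:
Posterior odds = prior_odds * LR = 0.00726 * 0.0311 = 0.000225786
Posterior probability = posterior_odds / (1 + posterior_odds)
= 0.000225786 / (1 + 0.000225786)
= 0.000225786 / 1.000225786
= 0.0002

0.0002


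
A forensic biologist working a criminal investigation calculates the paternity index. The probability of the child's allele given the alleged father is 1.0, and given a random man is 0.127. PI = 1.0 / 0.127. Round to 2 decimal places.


Paternity Index calculation:
PI = P(allele|father) / P(allele|random)
PI = 1.0 / 0.127
PI = 7.87

7.87


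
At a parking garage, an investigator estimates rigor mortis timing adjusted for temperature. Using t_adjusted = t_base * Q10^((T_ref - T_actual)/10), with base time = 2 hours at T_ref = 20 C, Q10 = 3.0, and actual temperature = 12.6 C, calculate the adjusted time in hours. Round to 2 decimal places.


Rigor mortis time adjustment:
Exponent = (T_ref - T_actual) / 10 = (20 - 12.6) / 10 = 0.74
Q10 factor = 3.0^0.74 = 2.2546
t_adjusted = 2 * 2.2546 = 4.51 hours

4.51


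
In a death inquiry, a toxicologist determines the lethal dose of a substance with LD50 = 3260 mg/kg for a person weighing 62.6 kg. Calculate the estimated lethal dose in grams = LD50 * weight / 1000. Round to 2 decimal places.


Lethal dose calculation:
Lethal dose = LD50 * body_weight / 1000
= 3260 * 62.6 / 1000
= 204076 / 1000
= 204.08 g

204.08


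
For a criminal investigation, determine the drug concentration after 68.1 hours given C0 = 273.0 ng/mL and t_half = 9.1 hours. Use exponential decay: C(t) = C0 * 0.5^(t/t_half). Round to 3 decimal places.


Drug concentration decay:
Number of half-lives = t / t_half = 68.1 / 9.1 = 7.483516
Decay factor = 0.5^7.483516 = 0.00558775
C(t) = 273.0 * 0.00558775 = 1.525 ng/mL

1.525


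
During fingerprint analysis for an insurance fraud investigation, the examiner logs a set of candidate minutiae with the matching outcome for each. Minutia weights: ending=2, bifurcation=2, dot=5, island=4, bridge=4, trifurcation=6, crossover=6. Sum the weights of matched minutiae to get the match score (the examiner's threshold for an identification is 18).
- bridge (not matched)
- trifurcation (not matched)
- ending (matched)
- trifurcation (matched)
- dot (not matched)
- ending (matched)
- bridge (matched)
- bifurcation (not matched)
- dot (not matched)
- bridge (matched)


Weighted minutiae match score:
  bridge: not matched, +0
  trifurcation: not matched, +0
  ending: matched, +2 (running total 2)
  trifurcation: matched, +6 (running total 8)
  dot: not matched, +0
  ending: matched, +2 (running total 10)
  bridge: matched, +4 (running total 14)
  bifurcation: not matched, +0
  dot: not matched, +0
  bridge: matched, +4 (running total 18)
Total score = 18
Threshold = 18; verdict = identification

18


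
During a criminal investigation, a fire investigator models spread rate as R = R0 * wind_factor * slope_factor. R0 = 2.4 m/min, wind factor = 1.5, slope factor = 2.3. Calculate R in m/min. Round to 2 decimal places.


Fire spread rate calculation:
R = R0 * wind_factor * slope_factor
= 2.4 * 1.5 * 2.3
= 3.6 * 2.3
= 8.28 m/min

8.28


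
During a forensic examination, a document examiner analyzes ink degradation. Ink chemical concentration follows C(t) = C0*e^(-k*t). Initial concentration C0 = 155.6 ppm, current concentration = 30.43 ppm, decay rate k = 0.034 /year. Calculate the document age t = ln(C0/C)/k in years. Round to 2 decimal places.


Document age estimation:
C0/C = 155.6 / 30.43 = 5.113375
ln(C0/C) = 1.63186
t = 1.63186 / 0.034 = 48.00 years

48.00


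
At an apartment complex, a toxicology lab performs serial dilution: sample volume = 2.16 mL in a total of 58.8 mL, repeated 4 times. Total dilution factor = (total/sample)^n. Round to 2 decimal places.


Dilution factor calculation:
Single dilution = V_total / V_sample = 58.8 / 2.16 ≈ 27.222222
Number of dilutions = 4
Total DF = (58.8 / 2.16)^4 (full precision, rounded at the end) = 549154.19

549154.19


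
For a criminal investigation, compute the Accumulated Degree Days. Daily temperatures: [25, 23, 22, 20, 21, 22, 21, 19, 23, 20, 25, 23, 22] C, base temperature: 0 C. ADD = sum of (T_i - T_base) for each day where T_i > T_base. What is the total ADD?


Computing ADD day by day:
Day 1: max(0, 25 - 0) = 25
Day 2: max(0, 23 - 0) = 23
Day 3: max(0, 22 - 0) = 22
Day 4: max(0, 20 - 0) = 20
Day 5: max(0, 21 - 0) = 21
Day 6: max(0, 22 - 0) = 22
Day 7: max(0, 21 - 0) = 21
Day 8: max(0, 19 - 0) = 19
Day 9: max(0, 23 - 0) = 23
Day 10: max(0, 20 - 0) = 20
Day 11: max(0, 25 - 0) = 25
Day 12: max(0, 23 - 0) = 23
Day 13: max(0, 22 - 0) = 22
Total ADD = 286

286


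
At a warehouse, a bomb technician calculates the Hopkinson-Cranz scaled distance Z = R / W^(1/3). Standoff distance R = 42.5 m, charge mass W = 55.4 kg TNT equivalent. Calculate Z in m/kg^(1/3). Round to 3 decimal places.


Scaled distance calculation:
W^(1/3) = 55.4^(1/3) = 3.812149
Z = R / W^(1/3) = 42.5 / 3.812149
Z = 11.149 m/kg^(1/3)

11.149


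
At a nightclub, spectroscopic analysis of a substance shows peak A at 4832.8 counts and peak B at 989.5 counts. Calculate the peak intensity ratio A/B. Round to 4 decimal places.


Spectral peak ratio:
Peak A = 4832.8 counts
Peak B = 989.5 counts
Ratio = 4832.8 / 989.5 = 4.8841

4.8841


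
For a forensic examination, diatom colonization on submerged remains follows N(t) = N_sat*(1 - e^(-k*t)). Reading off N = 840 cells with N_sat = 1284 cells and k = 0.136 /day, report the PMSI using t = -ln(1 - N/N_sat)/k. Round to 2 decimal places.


PMSI from diatom colonization curve:
N / N_sat = 840 / 1284 = 0.654206
1 - N/N_sat = 0.345794
ln(1 - N/N_sat) = -1.061912
t = -ln(1 - N/N_sat) / k = -(-1.061912) / 0.136 = 7.81 days

7.81


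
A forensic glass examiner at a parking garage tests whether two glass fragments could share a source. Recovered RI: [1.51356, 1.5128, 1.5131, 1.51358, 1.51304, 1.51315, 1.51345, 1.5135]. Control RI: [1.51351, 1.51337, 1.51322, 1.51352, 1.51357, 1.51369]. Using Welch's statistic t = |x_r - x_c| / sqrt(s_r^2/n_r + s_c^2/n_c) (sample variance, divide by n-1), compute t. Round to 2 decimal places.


Welch's t-criterion for glass RI comparison:
Recovered mean = sum / n_r = 12.10618 / 8 = 1.5132725
Control mean = sum / n_c = 9.08088 / 6 = 1.51348
Recovered sample variance s_r^2 = 8.32214e-08
Control sample variance s_c^2 = 2.688e-08
Welch SE (unpooled) = sqrt(s_r^2/n_r + s_c^2/n_c) = sqrt(1.04027e-08 + 4.48e-09) = sqrt(1.48827e-08) = 0.000121995
|mean_r - mean_c| = 0.0002075
t = 0.0002075 / 0.000121995 = 1.70

1.70


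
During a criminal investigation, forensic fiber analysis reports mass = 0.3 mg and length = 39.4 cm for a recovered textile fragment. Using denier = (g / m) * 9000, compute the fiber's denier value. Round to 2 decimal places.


Denier calculation:
Mass in grams = 0.3 mg / 1000 = 0.0003 g
Length in meters = 39.4 cm / 100 = 0.394 m
Linear density = mass / length = 0.0003 / 0.394 = 0.00076142 g/m
Denier = (g/m) * 9000 = 0.00076142 * 9000 = 6.85

6.85


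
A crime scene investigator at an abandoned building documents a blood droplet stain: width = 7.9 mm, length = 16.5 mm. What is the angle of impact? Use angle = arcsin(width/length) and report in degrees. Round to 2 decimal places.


Blood spatter impact angle calculation:
width / length = 7.9 / 16.5 = 0.478788
angle = arcsin(0.478788)
angle = 28.61 degrees

28.61


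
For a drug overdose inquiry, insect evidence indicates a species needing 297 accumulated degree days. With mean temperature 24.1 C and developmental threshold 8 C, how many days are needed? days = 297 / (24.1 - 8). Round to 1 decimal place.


Insect development time:
Effective temperature = avg_temp - T_base = 24.1 - 8 = 16.1 C
Days = ADD / effective_temp = 297 / 16.1 = 18.4 days

18.4


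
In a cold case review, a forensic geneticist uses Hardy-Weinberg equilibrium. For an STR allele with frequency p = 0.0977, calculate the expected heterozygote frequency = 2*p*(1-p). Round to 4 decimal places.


Hardy-Weinberg heterozygote frequency:
q = 1 - p = 1 - 0.0977 = 0.9023
2pq = 2 * 0.0977 * 0.9023 = 0.1763

0.1763


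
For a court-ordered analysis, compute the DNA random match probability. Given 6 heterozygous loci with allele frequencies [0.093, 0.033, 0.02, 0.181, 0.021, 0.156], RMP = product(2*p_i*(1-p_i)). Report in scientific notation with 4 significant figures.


Computing RMP for 6 loci:
Locus 1: 2 * 0.093 * 0.907 = 0.168702
Locus 2: 2 * 0.033 * 0.967 = 0.063822
Locus 3: 2 * 0.02 * 0.98 = 0.0392
Locus 4: 2 * 0.181 * 0.819 = 0.296478
Locus 5: 2 * 0.021 * 0.979 = 0.041118
Locus 6: 2 * 0.156 * 0.844 = 0.263328
RMP = 1.355e-06

1.355e-06


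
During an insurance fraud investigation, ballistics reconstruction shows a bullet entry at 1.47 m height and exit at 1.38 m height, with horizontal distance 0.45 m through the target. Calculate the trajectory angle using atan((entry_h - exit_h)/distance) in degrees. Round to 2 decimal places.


Bullet trajectory angle:
Height difference = 1.47 - 1.38 = 0.09 m
angle = atan(0.09 / 0.45)
angle = atan(0.2)
angle = 11.31 degrees

11.31


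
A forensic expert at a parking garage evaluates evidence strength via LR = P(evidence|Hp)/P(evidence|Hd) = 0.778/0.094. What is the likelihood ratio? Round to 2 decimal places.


Likelihood ratio calculation:
LR = P(E|Hp) / P(E|Hd)
LR = 0.778 / 0.094
LR = 8.28

8.28


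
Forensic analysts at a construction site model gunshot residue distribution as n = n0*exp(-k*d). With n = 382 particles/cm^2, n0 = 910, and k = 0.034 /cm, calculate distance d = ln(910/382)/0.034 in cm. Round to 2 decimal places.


GSR distance calculation:
n0/n = 910 / 382 = 2.382199
ln(n0/n) = 0.868024
d = 0.868024 / 0.034 = 25.53 cm

25.53


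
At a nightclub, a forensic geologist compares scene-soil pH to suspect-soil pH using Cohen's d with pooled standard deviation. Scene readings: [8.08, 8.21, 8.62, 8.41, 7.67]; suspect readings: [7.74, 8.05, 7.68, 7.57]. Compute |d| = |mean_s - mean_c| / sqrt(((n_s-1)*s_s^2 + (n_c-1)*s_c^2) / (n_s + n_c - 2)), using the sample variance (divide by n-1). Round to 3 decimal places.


Pooled-variance Cohen's d for soil pH comparison:
Scene mean = 40.99 / 5 = 8.198
Suspect mean = 31.04 / 4 = 7.76
Scene sample variance s_s^2 = 0.12897
Suspect sample variance s_c^2 = 0.042333
Pooled variance = ((n_s-1)*s_s^2 + (n_c-1)*s_c^2) / (n_s + n_c - 2) = 0.09184
Pooled SD = sqrt(0.09184) = 0.303051
Mean difference = 0.438
|d| = |0.438| / 0.303051 = 1.445

1.445


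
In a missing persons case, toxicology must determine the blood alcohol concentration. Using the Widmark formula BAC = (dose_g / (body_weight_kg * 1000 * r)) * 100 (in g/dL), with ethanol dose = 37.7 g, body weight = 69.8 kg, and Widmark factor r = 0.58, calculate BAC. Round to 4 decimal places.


Applying the Widmark formula:
BAC = (dose_g / (body_wt * 1000 * r)) * 100
Denominator = 69.8 * 1000 * 0.58 = 40484
BAC = (37.7 / 40484) * 100
BAC = 0.0931 g/dL

0.0931


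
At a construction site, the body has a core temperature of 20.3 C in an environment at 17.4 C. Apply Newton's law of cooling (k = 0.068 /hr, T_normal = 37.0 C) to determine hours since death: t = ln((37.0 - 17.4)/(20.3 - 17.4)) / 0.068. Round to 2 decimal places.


Using Newton's law of cooling:
t = ln((T_normal - T_ambient) / (T_body - T_ambient)) / k
T_normal - T_ambient = 19.6
T_body - T_ambient = 2.9
Ratio = 6.758621
ln(ratio) = 1.910819
t = 1.910819 / 0.068 = 28.10 hours

28.10


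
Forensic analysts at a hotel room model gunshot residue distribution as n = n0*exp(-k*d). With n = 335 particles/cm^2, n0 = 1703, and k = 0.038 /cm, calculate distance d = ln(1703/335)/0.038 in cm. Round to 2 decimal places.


GSR distance calculation:
n0/n = 1703 / 335 = 5.083582
ln(n0/n) = 1.626016
d = 1.626016 / 0.038 = 42.79 cm

42.79


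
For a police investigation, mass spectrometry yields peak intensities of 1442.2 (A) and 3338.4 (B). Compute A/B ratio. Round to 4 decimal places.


Spectral peak ratio:
Peak A = 1442.2 counts
Peak B = 3338.4 counts
Ratio = 1442.2 / 3338.4 = 0.4320

0.4320


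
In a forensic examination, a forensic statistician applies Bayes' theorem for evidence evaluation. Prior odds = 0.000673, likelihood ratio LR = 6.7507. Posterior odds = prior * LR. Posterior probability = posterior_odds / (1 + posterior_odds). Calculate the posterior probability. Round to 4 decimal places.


Bayesian evidence evaluation:
Posterior odds = prior_odds * LR = 0.000673 * 6.7507 = 0.004543221
Posterior probability = posterior_odds / (1 + posterior_odds)
= 0.004543221 / (1 + 0.004543221)
= 0.004543221 / 1.004543221
= 0.0045

0.0045


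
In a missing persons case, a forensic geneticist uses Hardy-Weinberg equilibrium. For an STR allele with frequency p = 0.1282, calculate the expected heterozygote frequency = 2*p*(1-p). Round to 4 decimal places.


Hardy-Weinberg heterozygote frequency:
q = 1 - p = 1 - 0.1282 = 0.8718
2pq = 2 * 0.1282 * 0.8718 = 0.2235

0.2235


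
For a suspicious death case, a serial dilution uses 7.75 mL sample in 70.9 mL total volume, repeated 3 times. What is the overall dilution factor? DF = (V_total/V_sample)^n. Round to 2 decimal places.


Dilution factor calculation:
Single dilution = V_total / V_sample = 70.9 / 7.75 ≈ 9.148387
Number of dilutions = 3
Total DF = (70.9 / 7.75)^3 (full precision, rounded at the end) = 765.66

765.66


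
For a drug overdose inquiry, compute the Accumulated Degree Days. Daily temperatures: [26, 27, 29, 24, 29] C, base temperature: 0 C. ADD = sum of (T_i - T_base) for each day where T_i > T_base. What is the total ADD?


Computing ADD day by day:
Day 1: max(0, 26 - 0) = 26
Day 2: max(0, 27 - 0) = 27
Day 3: max(0, 29 - 0) = 29
Day 4: max(0, 24 - 0) = 24
Day 5: max(0, 29 - 0) = 29
Total ADD = 135

135


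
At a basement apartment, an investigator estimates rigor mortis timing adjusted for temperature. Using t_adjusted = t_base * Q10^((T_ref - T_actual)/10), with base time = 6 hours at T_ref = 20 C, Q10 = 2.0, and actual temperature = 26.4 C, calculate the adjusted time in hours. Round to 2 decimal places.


Rigor mortis time adjustment:
Exponent = (T_ref - T_actual) / 10 = (20 - 26.4) / 10 = -0.64
Q10 factor = 2.0^-0.64 = 0.64171
t_adjusted = 6 * 0.64171 = 3.85 hours

3.85


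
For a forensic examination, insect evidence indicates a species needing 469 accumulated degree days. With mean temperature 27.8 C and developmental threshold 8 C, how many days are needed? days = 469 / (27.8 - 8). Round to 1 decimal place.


Insect development time:
Effective temperature = avg_temp - T_base = 27.8 - 8 = 19.8 C
Days = ADD / effective_temp = 469 / 19.8 = 23.7 days

23.7


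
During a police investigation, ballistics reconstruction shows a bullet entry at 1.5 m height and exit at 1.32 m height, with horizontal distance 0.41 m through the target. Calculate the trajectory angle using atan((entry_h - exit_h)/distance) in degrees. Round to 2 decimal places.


Bullet trajectory angle:
Height difference = 1.5 - 1.32 = 0.18 m
angle = atan(0.18 / 0.41)
angle = atan(0.439024)
angle = 23.70 degrees

23.70


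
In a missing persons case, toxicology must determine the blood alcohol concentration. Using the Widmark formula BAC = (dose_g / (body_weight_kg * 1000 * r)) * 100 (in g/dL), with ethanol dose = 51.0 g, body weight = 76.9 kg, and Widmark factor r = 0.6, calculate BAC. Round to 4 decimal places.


Applying the Widmark formula:
BAC = (dose_g / (body_wt * 1000 * r)) * 100
Denominator = 76.9 * 1000 * 0.6 = 46140
BAC = (51.0 / 46140) * 100
BAC = 0.1105 g/dL

0.1105


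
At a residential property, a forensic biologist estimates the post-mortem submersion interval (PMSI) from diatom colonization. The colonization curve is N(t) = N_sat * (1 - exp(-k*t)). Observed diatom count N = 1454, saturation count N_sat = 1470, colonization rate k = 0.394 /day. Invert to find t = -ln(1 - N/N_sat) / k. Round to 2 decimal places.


PMSI from diatom colonization curve:
N / N_sat = 1454 / 1470 = 0.989116
1 - N/N_sat = 0.010884
ln(1 - N/N_sat) = -4.520461
t = -ln(1 - N/N_sat) / k = -(-4.520461) / 0.394 = 11.47 days

11.47


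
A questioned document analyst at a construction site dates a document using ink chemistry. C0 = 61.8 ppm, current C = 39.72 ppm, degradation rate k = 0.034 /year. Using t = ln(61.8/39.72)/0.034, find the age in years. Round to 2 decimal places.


Document age estimation:
C0/C = 61.8 / 39.72 = 1.555891
ln(C0/C) = 0.442048
t = 0.442048 / 0.034 = 13.00 years

13.00


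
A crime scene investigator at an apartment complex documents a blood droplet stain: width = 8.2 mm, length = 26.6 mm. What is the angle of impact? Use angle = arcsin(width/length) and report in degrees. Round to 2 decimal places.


Blood spatter impact angle calculation:
width / length = 8.2 / 26.6 = 0.308271
angle = arcsin(0.308271)
angle = 17.96 degrees

17.96


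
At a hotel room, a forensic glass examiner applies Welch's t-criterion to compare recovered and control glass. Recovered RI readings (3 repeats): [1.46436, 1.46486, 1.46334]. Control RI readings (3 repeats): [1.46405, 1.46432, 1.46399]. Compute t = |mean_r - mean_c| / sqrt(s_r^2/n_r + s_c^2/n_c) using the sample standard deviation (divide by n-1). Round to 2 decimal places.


Welch's t-criterion for glass RI comparison:
Recovered mean = sum / n_r = 4.39256 / 3 = 1.4641867
Control mean = sum / n_c = 4.39236 / 3 = 1.46412
Recovered sample variance s_r^2 = 6.00133e-07
Control sample variance s_c^2 = 3.09e-08
Welch SE (unpooled) = sqrt(s_r^2/n_r + s_c^2/n_c) = sqrt(2.00044e-07 + 1.03e-08) = sqrt(2.10344e-07) = 0.000458633
|mean_r - mean_c| = 6.66667e-05
t = 6.66667e-05 / 0.000458633 = 0.15

0.15


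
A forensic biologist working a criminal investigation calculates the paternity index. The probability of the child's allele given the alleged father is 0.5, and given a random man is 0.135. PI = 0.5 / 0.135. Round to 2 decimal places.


Paternity Index calculation:
PI = P(allele|father) / P(allele|random)
PI = 0.5 / 0.135
PI = 3.70

3.70


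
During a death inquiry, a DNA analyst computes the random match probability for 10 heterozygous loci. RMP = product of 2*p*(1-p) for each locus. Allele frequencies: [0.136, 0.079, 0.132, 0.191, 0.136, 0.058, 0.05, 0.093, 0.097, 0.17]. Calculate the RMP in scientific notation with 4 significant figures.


Computing RMP for 10 loci:
Locus 1: 2 * 0.136 * 0.864 = 0.235008
Locus 2: 2 * 0.079 * 0.921 = 0.145518
Locus 3: 2 * 0.132 * 0.868 = 0.229152
Locus 4: 2 * 0.191 * 0.809 = 0.309038
Locus 5: 2 * 0.136 * 0.864 = 0.235008
Locus 6: 2 * 0.058 * 0.942 = 0.109272
Locus 7: 2 * 0.05 * 0.95 = 0.095
Locus 8: 2 * 0.093 * 0.907 = 0.168702
Locus 9: 2 * 0.097 * 0.903 = 0.175182
Locus 10: 2 * 0.17 * 0.83 = 0.2822
RMP = 4.927e-08

4.927e-08


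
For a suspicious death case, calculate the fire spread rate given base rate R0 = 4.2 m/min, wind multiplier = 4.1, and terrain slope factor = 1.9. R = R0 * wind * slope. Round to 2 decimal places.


Fire spread rate calculation:
R = R0 * wind_factor * slope_factor
= 4.2 * 4.1 * 1.9
= 17.22 * 1.9
= 32.72 m/min

32.72


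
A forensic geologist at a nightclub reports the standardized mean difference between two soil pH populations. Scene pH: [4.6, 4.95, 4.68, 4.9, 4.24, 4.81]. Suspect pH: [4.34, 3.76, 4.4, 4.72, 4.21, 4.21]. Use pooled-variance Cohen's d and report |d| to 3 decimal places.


Pooled-variance Cohen's d for soil pH comparison:
Scene mean = 28.18 / 6 = 4.696667
Suspect mean = 25.64 / 6 = 4.273333
Scene sample variance s_s^2 = 0.067307
Suspect sample variance s_c^2 = 0.098307
Pooled variance = ((n_s-1)*s_s^2 + (n_c-1)*s_c^2) / (n_s + n_c - 2) = 0.082807
Pooled SD = sqrt(0.082807) = 0.287762
Mean difference = 0.423333
|d| = |0.423333| / 0.287762 = 1.471

1.471


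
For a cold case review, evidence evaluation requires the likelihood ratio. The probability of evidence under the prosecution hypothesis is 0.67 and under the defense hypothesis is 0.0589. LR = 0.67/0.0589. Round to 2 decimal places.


Likelihood ratio calculation:
LR = P(E|Hp) / P(E|Hd)
LR = 0.67 / 0.0589
LR = 11.38

11.38


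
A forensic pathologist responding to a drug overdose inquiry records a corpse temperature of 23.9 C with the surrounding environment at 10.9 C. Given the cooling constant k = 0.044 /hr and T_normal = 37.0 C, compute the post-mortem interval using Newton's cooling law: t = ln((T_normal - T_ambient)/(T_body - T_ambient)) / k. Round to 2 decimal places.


Using Newton's law of cooling:
t = ln((T_normal - T_ambient) / (T_body - T_ambient)) / k
T_normal - T_ambient = 26.1
T_body - T_ambient = 13.0
Ratio = 2.007692
ln(ratio) = 0.696986
t = 0.696986 / 0.044 = 15.84 hours

15.84


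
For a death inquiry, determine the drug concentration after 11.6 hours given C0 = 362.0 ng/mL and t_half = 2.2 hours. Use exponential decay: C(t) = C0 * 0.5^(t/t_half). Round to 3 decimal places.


Drug concentration decay:
Number of half-lives = t / t_half = 11.6 / 2.2 = 5.272727
Decay factor = 0.5^5.272727 = 0.02586729
C(t) = 362.0 * 0.02586729 = 9.364 ng/mL

9.364


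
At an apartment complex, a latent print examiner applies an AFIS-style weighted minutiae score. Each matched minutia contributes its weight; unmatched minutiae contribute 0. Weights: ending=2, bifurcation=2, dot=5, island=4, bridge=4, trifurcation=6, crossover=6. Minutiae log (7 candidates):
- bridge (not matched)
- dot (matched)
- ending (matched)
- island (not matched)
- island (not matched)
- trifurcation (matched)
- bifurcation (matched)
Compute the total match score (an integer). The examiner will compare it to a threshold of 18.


Weighted minutiae match score:
  bridge: not matched, +0
  dot: matched, +5 (running total 5)
  ending: matched, +2 (running total 7)
  island: not matched, +0
  island: not matched, +0
  trifurcation: matched, +6 (running total 13)
  bifurcation: matched, +2 (running total 15)
Total score = 15
Threshold = 18; verdict = inconclusive

15


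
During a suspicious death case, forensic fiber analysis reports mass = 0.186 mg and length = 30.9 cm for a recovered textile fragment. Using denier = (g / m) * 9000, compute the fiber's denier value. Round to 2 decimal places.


Denier calculation:
Mass in grams = 0.186 mg / 1000 = 0.000186 g
Length in meters = 30.9 cm / 100 = 0.309 m
Linear density = mass / length = 0.000186 / 0.309 = 0.00060194 g/m
Denier = (g/m) * 9000 = 0.00060194 * 9000 = 5.42

5.42


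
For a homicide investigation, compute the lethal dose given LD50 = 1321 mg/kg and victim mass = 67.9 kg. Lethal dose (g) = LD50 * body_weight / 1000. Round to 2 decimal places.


Lethal dose calculation:
Lethal dose = LD50 * body_weight / 1000
= 1321 * 67.9 / 1000
= 89695.9 / 1000
= 89.70 g

89.70


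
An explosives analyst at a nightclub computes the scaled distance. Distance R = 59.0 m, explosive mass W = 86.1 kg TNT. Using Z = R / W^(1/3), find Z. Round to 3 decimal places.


Scaled distance calculation:
W^(1/3) = 86.1^(1/3) = 4.415715
Z = R / W^(1/3) = 59.0 / 4.415715
Z = 13.361 m/kg^(1/3)

13.361


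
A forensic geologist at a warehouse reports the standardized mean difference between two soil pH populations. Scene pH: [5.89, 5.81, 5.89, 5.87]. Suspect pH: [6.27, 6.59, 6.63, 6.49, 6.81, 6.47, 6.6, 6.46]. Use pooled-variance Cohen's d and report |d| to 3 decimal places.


Pooled-variance Cohen's d for soil pH comparison:
Scene mean = 23.46 / 4 = 5.865
Suspect mean = 52.32 / 8 = 6.54
Scene sample variance s_s^2 = 0.001433
Suspect sample variance s_c^2 = 0.024829
Pooled variance = ((n_s-1)*s_s^2 + (n_c-1)*s_c^2) / (n_s + n_c - 2) = 0.01781
Pooled SD = sqrt(0.01781) = 0.133454
Mean difference = -0.675
|d| = |-0.675| / 0.133454 = 5.058

5.058


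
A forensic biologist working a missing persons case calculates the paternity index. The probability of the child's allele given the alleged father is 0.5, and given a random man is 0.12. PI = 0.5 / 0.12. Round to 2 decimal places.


Paternity Index calculation:
PI = P(allele|father) / P(allele|random)
PI = 0.5 / 0.12
PI = 4.17

4.17


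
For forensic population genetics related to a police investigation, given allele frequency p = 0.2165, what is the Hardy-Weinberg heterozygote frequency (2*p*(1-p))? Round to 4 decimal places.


Hardy-Weinberg heterozygote frequency:
q = 1 - p = 1 - 0.2165 = 0.7835
2pq = 2 * 0.2165 * 0.7835 = 0.3393

0.3393


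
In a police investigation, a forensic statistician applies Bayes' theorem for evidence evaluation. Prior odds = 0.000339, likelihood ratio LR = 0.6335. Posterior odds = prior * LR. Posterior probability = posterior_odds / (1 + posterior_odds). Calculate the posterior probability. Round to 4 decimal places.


Bayesian evidence evaluation:
Posterior odds = prior_odds * LR = 0.000339 * 0.6335 = 0.0002147565
Posterior probability = posterior_odds / (1 + posterior_odds)
= 0.0002147565 / (1 + 0.0002147565)
= 0.0002147565 / 1.0002147565
= 0.0002

0.0002


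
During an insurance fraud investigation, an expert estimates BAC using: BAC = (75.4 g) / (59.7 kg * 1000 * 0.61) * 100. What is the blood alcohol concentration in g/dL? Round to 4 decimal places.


Applying the Widmark formula:
BAC = (dose_g / (body_wt * 1000 * r)) * 100
Denominator = 59.7 * 1000 * 0.61 = 36417
BAC = (75.4 / 36417) * 100
BAC = 0.2070 g/dL

0.2070


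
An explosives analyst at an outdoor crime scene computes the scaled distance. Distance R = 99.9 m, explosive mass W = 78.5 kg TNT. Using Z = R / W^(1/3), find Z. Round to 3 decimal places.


Scaled distance calculation:
W^(1/3) = 78.5^(1/3) = 4.281769
Z = R / W^(1/3) = 99.9 / 4.281769
Z = 23.331 m/kg^(1/3)

23.331


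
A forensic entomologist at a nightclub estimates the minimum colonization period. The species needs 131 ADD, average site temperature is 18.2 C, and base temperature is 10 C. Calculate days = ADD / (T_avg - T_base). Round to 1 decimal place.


Insect development time:
Effective temperature = avg_temp - T_base = 18.2 - 10 = 8.2 C
Days = ADD / effective_temp = 131 / 8.2 = 16.0 days

16.0


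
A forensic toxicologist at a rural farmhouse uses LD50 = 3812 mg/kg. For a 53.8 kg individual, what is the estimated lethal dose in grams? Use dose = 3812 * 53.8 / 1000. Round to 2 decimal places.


Lethal dose calculation:
Lethal dose = LD50 * body_weight / 1000
= 3812 * 53.8 / 1000
= 205085.6 / 1000
= 205.09 g

205.09


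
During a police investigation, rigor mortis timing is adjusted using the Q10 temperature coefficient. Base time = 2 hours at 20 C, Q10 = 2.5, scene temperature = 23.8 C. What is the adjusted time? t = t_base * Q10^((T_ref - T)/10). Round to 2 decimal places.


Rigor mortis time adjustment:
Exponent = (T_ref - T_actual) / 10 = (20 - 23.8) / 10 = -0.38
Q10 factor = 2.5^-0.38 = 0.70596
t_adjusted = 2 * 0.70596 = 1.41 hours

1.41


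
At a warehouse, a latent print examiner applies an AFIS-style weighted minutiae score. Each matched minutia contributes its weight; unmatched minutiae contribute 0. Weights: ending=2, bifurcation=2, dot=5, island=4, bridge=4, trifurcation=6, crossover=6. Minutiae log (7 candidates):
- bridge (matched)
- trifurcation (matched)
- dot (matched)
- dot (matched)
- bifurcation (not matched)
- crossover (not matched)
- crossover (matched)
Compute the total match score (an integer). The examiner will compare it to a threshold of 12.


Weighted minutiae match score:
  bridge: matched, +4 (running total 4)
  trifurcation: matched, +6 (running total 10)
  dot: matched, +5 (running total 15)
  dot: matched, +5 (running total 20)
  bifurcation: not matched, +0
  crossover: not matched, +0
  crossover: matched, +6 (running total 26)
Total score = 26
Threshold = 12; verdict = identification

26


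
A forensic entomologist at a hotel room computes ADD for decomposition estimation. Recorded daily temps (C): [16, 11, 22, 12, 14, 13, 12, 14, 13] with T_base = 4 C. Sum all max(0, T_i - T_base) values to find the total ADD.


Computing ADD day by day:
Day 1: max(0, 16 - 4) = 12
Day 2: max(0, 11 - 4) = 7
Day 3: max(0, 22 - 4) = 18
Day 4: max(0, 12 - 4) = 8
Day 5: max(0, 14 - 4) = 10
Day 6: max(0, 13 - 4) = 9
Day 7: max(0, 12 - 4) = 8
Day 8: max(0, 14 - 4) = 10
Day 9: max(0, 13 - 4) = 9
Total ADD = 91

91


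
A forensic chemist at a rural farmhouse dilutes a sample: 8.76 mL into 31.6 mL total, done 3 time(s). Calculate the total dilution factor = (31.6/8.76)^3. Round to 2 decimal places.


Dilution factor calculation:
Single dilution = V_total / V_sample = 31.6 / 8.76 ≈ 3.607306
Number of dilutions = 3
Total DF = (31.6 / 8.76)^3 (full precision, rounded at the end) = 46.94

46.94


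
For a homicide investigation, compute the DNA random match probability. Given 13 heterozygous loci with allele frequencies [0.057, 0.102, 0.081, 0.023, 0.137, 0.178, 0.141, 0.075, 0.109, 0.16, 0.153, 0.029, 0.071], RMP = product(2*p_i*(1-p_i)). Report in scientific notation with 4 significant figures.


Computing RMP for 13 loci:
Locus 1: 2 * 0.057 * 0.943 = 0.107502
Locus 2: 2 * 0.102 * 0.898 = 0.183192
Locus 3: 2 * 0.081 * 0.919 = 0.148878
Locus 4: 2 * 0.023 * 0.977 = 0.044942
Locus 5: 2 * 0.137 * 0.863 = 0.236462
Locus 6: 2 * 0.178 * 0.822 = 0.292632
Locus 7: 2 * 0.141 * 0.859 = 0.242238
Locus 8: 2 * 0.075 * 0.925 = 0.13875
Locus 9: 2 * 0.109 * 0.891 = 0.194238
Locus 10: 2 * 0.16 * 0.84 = 0.2688
Locus 11: 2 * 0.153 * 0.847 = 0.259182
Locus 12: 2 * 0.029 * 0.971 = 0.056318
Locus 13: 2 * 0.071 * 0.929 = 0.131918
RMP = 3.081e-11

3.081e-11


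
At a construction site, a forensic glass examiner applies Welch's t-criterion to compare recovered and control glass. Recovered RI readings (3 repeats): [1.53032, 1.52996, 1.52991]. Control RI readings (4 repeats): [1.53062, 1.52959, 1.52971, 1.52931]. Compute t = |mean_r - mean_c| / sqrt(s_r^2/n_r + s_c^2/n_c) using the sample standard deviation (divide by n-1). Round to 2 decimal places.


Welch's t-criterion for glass RI comparison:
Recovered mean = sum / n_r = 4.59019 / 3 = 1.5300633
Control mean = sum / n_c = 6.11923 / 4 = 1.5298075
Recovered sample variance s_r^2 = 5.00333e-08
Control sample variance s_c^2 = 3.21492e-07
Welch SE (unpooled) = sqrt(s_r^2/n_r + s_c^2/n_c) = sqrt(1.66778e-08 + 8.03729e-08) = sqrt(9.70507e-08) = 0.00031153
|mean_r - mean_c| = 0.000255833
t = 0.000255833 / 0.00031153 = 0.82

0.82


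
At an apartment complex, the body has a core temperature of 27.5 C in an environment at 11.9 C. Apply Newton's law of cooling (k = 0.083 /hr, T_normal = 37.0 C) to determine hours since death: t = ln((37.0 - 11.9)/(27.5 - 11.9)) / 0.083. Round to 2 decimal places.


Using Newton's law of cooling:
t = ln((T_normal - T_ambient) / (T_body - T_ambient)) / k
T_normal - T_ambient = 25.1
T_body - T_ambient = 15.6
Ratio = 1.608974
ln(ratio) = 0.475597
t = 0.475597 / 0.083 = 5.73 hours

5.73


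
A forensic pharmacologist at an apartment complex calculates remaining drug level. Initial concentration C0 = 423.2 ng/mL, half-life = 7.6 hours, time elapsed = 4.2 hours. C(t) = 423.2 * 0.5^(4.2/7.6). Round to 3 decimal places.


Drug concentration decay:
Number of half-lives = t / t_half = 4.2 / 7.6 = 0.552632
Decay factor = 0.5^0.552632 = 0.68177519
C(t) = 423.2 * 0.68177519 = 288.527 ng/mL

288.527


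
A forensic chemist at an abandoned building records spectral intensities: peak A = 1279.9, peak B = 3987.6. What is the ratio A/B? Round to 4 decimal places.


Spectral peak ratio:
Peak A = 1279.9 counts
Peak B = 3987.6 counts
Ratio = 1279.9 / 3987.6 = 0.3210

0.3210


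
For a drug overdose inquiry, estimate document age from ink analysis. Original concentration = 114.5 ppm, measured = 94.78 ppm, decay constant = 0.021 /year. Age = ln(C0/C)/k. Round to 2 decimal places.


Document age estimation:
C0/C = 114.5 / 94.78 = 1.208061
ln(C0/C) = 0.189017
t = 0.189017 / 0.021 = 9.00 years

9.00


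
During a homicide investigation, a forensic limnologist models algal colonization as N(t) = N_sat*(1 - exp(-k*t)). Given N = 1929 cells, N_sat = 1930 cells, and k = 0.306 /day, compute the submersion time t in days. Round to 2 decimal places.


PMSI from diatom colonization curve:
N / N_sat = 1929 / 1930 = 0.999482
1 - N/N_sat = 0.000518
ln(1 - N/N_sat) = -7.565535
t = -ln(1 - N/N_sat) / k = -(-7.565535) / 0.306 = 24.72 days

24.72


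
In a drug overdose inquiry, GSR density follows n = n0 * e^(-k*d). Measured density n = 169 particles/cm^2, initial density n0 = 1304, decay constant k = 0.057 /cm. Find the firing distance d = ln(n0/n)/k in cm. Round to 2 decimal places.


GSR distance calculation:
n0/n = 1304 / 169 = 7.715976
ln(n0/n) = 2.043293
d = 2.043293 / 0.057 = 35.85 cm

35.85


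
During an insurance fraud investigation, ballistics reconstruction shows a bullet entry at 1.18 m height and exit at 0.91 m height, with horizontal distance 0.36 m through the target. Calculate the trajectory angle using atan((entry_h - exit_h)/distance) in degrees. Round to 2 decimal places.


Bullet trajectory angle:
Height difference = 1.18 - 0.91 = 0.27 m
angle = atan(0.27 / 0.36)
angle = atan(0.75)
angle = 36.87 degrees

36.87


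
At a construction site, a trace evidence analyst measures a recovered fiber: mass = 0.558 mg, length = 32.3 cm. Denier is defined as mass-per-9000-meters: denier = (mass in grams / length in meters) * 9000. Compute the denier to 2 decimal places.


Denier calculation:
Mass in grams = 0.558 mg / 1000 = 0.000558 g
Length in meters = 32.3 cm / 100 = 0.323 m
Linear density = mass / length = 0.000558 / 0.323 = 0.00172755 g/m
Denier = (g/m) * 9000 = 0.00172755 * 9000 = 15.55

15.55


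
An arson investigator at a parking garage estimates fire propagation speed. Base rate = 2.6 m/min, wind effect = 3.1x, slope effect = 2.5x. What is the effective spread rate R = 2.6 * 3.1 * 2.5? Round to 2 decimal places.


Fire spread rate calculation:
R = R0 * wind_factor * slope_factor
= 2.6 * 3.1 * 2.5
= 8.06 * 2.5
= 20.15 m/min

20.15


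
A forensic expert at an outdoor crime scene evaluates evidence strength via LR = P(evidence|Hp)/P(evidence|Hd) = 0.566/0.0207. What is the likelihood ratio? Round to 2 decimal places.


Likelihood ratio calculation:
LR = P(E|Hp) / P(E|Hd)
LR = 0.566 / 0.0207
LR = 27.34

27.34


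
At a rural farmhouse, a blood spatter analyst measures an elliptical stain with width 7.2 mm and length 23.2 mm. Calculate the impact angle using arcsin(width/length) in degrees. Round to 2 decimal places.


Blood spatter impact angle calculation:
width / length = 7.2 / 23.2 = 0.310345
angle = arcsin(0.310345)
angle = 18.08 degrees

18.08


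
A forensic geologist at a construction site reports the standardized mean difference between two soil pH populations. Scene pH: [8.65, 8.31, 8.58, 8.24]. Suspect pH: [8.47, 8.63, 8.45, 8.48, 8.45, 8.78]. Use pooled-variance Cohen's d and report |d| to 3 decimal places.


Pooled-variance Cohen's d for soil pH comparison:
Scene mean = 33.78 / 4 = 8.445
Suspect mean = 51.26 / 6 = 8.543333
Scene sample variance s_s^2 = 0.040167
Suspect sample variance s_c^2 = 0.018067
Pooled variance = ((n_s-1)*s_s^2 + (n_c-1)*s_c^2) / (n_s + n_c - 2) = 0.026354
Pooled SD = sqrt(0.026354) = 0.162339
Mean difference = -0.098333
|d| = |-0.098333| / 0.162339 = 0.606

0.606


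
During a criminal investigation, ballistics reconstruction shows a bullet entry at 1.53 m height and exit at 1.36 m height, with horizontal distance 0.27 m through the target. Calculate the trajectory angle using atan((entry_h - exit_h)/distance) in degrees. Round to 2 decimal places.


Bullet trajectory angle:
Height difference = 1.53 - 1.36 = 0.17 m
angle = atan(0.17 / 0.27)
angle = atan(0.62963)
angle = 32.20 degrees

32.20


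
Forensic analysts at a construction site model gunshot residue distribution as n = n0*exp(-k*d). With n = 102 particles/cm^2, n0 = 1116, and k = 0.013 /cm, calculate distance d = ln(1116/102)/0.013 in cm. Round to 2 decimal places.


GSR distance calculation:
n0/n = 1116 / 102 = 10.941176
ln(n0/n) = 2.392533
d = 2.392533 / 0.013 = 184.04 cm

184.04


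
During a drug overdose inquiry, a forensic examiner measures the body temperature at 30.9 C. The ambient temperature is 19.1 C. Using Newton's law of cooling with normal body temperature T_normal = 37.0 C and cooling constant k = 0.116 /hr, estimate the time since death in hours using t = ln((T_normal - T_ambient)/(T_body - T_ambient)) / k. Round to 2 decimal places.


Using Newton's law of cooling:
t = ln((T_normal - T_ambient) / (T_body - T_ambient)) / k
T_normal - T_ambient = 17.9
T_body - T_ambient = 11.8
Ratio = 1.516949
ln(ratio) = 0.416701
t = 0.416701 / 0.116 = 3.59 hours

3.59


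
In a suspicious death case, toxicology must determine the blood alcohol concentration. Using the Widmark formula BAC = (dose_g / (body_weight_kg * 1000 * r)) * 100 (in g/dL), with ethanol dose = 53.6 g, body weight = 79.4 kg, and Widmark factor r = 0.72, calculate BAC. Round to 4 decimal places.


Applying the Widmark formula:
BAC = (dose_g / (body_wt * 1000 * r)) * 100
Denominator = 79.4 * 1000 * 0.72 = 57168
BAC = (53.6 / 57168) * 100
BAC = 0.0938 g/dL

0.0938


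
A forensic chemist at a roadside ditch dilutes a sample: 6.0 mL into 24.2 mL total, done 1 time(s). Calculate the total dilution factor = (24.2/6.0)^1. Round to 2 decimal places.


Dilution factor calculation:
Single dilution = V_total / V_sample = 24.2 / 6.0 ≈ 4.033333
Number of dilutions = 1
Total DF = (24.2 / 6.0)^1 (full precision, rounded at the end) = 4.03

4.03


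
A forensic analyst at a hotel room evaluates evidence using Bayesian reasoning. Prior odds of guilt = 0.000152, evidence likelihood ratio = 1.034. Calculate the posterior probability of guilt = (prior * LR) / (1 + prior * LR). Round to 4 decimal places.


Bayesian evidence evaluation:
Posterior odds = prior_odds * LR = 0.000152 * 1.034 = 0.000157168
Posterior probability = posterior_odds / (1 + posterior_odds)
= 0.000157168 / (1 + 0.000157168)
= 0.000157168 / 1.000157168
= 0.0002

0.0002


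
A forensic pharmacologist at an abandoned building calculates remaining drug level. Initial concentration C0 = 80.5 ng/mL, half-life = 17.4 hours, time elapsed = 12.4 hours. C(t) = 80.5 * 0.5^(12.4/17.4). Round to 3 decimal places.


Drug concentration decay:
Number of half-lives = t / t_half = 12.4 / 17.4 = 0.712644
Decay factor = 0.5^0.712644 = 0.61020081
C(t) = 80.5 * 0.61020081 = 49.121 ng/mL

49.121


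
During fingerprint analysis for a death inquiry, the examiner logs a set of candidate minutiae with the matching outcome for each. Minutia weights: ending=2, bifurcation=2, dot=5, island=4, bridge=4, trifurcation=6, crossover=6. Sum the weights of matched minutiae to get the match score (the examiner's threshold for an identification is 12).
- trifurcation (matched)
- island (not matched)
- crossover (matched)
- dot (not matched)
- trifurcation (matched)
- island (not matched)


Weighted minutiae match score:
  trifurcation: matched, +6 (running total 6)
  island: not matched, +0
  crossover: matched, +6 (running total 12)
  dot: not matched, +0
  trifurcation: matched, +6 (running total 18)
  island: not matched, +0
Total score = 18
Threshold = 12; verdict = identification

18
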